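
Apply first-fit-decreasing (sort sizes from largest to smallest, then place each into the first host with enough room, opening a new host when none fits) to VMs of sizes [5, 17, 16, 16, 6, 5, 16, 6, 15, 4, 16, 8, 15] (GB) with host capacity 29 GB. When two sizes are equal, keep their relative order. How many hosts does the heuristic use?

7

Sorted descending: 17, 16, 16, 16, 16, 15, 15, 8, 6, 6, 5, 5, 4.
  17 → host 1 (new)  [load 17/29]
  16 → host 2 (new)  [load 16/29]
  16 → host 3 (new)  [load 16/29]
  16 → host 4 (new)  [load 16/29]
  16 → host 5 (new)  [load 16/29]
  15 → host 6 (new)  [load 15/29]
  15 → host 7 (new)  [load 15/29]
  8 → host 1  [load 25/29]
  6 → host 2  [load 22/29]
  6 → host 2  [load 28/29]
  5 → host 3  [load 21/29]
  5 → host 3  [load 26/29]
  4 → host 1  [load 29/29]
7 hosts opened.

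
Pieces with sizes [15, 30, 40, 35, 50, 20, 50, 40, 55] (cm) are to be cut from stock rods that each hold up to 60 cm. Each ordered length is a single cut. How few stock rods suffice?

Total = 55 + 50 + 50 + 40 + 40 + 35 + 30 + 20 + 15 = 335 cm.
Lower bound: ⌈335/60⌉ = 6 stock rods.
A packing using 7 stock rods:
  stock rod 1: 55 = 55
  stock rod 2: 50 = 50
  stock rod 3: 50 = 50
  stock rod 4: 40 + 20 = 60
  stock rod 5: 40 + 15 = 55
  stock rod 6: 35 = 35
  stock rod 7: 30 = 30
No arrangement into 6 stock rods stays within capacity, so 7 is optimal.

7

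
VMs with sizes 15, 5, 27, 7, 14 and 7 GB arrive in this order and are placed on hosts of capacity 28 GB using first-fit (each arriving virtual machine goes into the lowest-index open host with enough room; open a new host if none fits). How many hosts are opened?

  15 → host 1 (new)  [load 15/28]
  5 → host 1  [load 20/28]
  27 → host 2 (new)  [load 27/28]
  7 → host 1  [load 27/28]
  14 → host 3 (new)  [load 14/28]
  7 → host 3  [load 21/28]
3 hosts opened.

3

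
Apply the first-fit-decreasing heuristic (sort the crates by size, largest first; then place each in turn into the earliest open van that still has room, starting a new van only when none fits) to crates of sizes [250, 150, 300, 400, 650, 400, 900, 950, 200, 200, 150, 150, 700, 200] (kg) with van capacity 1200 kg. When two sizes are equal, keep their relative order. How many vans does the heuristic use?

5

Sorted descending: 950, 900, 700, 650, 400, 400, 300, 250, 200, 200, 200, 150, 150, 150.
  950 → van 1 (new)  [load 950/1200]
  900 → van 2 (new)  [load 900/1200]
  700 → van 3 (new)  [load 700/1200]
  650 → van 4 (new)  [load 650/1200]
  400 → van 3  [load 1100/1200]
  400 → van 4  [load 1050/1200]
  300 → van 2  [load 1200/1200]
  250 → van 1  [load 1200/1200]
  200 → van 5 (new)  [load 200/1200]
  200 → van 5  [load 400/1200]
  200 → van 5  [load 600/1200]
  150 → van 4  [load 1200/1200]
  150 → van 5  [load 750/1200]
  150 → van 5  [load 900/1200]
5 vans opened.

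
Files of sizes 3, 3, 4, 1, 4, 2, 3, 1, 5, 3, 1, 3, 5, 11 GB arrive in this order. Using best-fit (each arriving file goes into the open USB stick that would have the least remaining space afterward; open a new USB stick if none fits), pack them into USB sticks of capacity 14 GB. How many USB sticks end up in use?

4

  3 → USB stick 1 (new)  [load 3/14]
  3 → USB stick 1  [load 6/14]
  4 → USB stick 1  [load 10/14]
  1 → USB stick 1  [load 11/14]
  4 → USB stick 2 (new)  [load 4/14]
  2 → USB stick 1  [load 13/14]
  3 → USB stick 2  [load 7/14]
  1 → USB stick 1  [load 14/14]
  5 → USB stick 2  [load 12/14]
  3 → USB stick 3 (new)  [load 3/14]
  1 → USB stick 2  [load 13/14]
  3 → USB stick 3  [load 6/14]
  5 → USB stick 3  [load 11/14]
  11 → USB stick 4 (new)  [load 11/14]
4 USB sticks opened.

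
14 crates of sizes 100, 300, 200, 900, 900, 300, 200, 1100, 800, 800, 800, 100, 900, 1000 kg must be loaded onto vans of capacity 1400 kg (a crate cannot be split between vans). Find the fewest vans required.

8

Total = 1100 + 1000 + 900 + 900 + 900 + 800 + 800 + 800 + 300 + 300 + 200 + 200 + 100 + 100 = 8400 kg.
Lower bound: ⌈8400/1400⌉ = 6 vans.
Also, 8 crates each exceed 700 kg, and no two of those can share a van, so at least 8 vans are needed.
A packing using 8 vans:
  van 1: 1100 + 300 = 1400
  van 2: 1000 + 300 + 100 = 1400
  van 3: 900 + 200 + 200 + 100 = 1400
  van 4: 900 = 900
  van 5: 900 = 900
  van 6: 800 = 800
  van 7: 800 = 800
  van 8: 800 = 800
This matches the lower bound, so 8 is optimal.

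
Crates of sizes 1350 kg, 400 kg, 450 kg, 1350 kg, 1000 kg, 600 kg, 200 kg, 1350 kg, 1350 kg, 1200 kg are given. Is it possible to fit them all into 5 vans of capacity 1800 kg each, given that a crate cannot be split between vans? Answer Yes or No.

No

Total = 9250 kg; ⌈9250/1800⌉ = 6.
At least 6 vans are required, but only 5 are allowed.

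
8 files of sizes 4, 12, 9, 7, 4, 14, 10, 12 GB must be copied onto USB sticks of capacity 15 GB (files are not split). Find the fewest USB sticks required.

6

Total = 14 + 12 + 12 + 10 + 9 + 7 + 4 + 4 = 72 GB.
Lower bound: ⌈72/15⌉ = 5 USB sticks.
A packing using 6 USB sticks:
  USB stick 1: 14 = 14
  USB stick 2: 12 = 12
  USB stick 3: 12 = 12
  USB stick 4: 10 + 4 = 14
  USB stick 5: 9 + 4 = 13
  USB stick 6: 7 = 7
No arrangement into 5 USB sticks stays within capacity, so 6 is optimal.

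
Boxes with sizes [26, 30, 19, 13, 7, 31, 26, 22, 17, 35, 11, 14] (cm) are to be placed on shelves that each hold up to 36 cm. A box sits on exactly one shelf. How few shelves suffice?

8

Total = 35 + 31 + 30 + 26 + 26 + 22 + 19 + 17 + 14 + 13 + 11 + 7 = 251 cm.
Lower bound: ⌈251/36⌉ = 7 shelves.
A packing using 8 shelves:
  shelf 1: 35 = 35
  shelf 2: 31 = 31
  shelf 3: 30 = 30
  shelf 4: 26 + 7 = 33
  shelf 5: 26 = 26
  shelf 6: 22 + 14 = 36
  shelf 7: 19 + 17 = 36
  shelf 8: 13 + 11 = 24
No arrangement into 7 shelves stays within capacity, so 8 is optimal.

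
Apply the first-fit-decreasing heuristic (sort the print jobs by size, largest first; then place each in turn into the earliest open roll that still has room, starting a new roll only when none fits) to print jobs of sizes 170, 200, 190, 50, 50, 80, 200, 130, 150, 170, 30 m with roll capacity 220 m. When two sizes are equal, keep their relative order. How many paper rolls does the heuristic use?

Sorted descending: 200, 200, 190, 170, 170, 150, 130, 80, 50, 50, 30.
  200 → roll 1 (new)  [load 200/220]
  200 → roll 2 (new)  [load 200/220]
  190 → roll 3 (new)  [load 190/220]
  170 → roll 4 (new)  [load 170/220]
  170 → roll 5 (new)  [load 170/220]
  150 → roll 6 (new)  [load 150/220]
  130 → roll 7 (new)  [load 130/220]
  80 → roll 7  [load 210/220]
  50 → roll 4  [load 220/220]
  50 → roll 5  [load 220/220]
  30 → roll 3  [load 220/220]
7 paper rolls opened.

7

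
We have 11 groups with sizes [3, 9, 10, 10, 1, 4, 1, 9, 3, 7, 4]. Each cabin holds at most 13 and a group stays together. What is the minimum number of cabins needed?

5

Total = 10 + 10 + 9 + 9 + 7 + 4 + 4 + 3 + 3 + 1 + 1 = 61.
Lower bound: ⌈61/13⌉ = 5 cabins.
A packing using 5 cabins:
  cabin 1: 10 + 3 = 13
  cabin 2: 10 + 3 = 13
  cabin 3: 9 + 4 = 13
  cabin 4: 9 + 4 = 13
  cabin 5: 7 + 1 + 1 = 9
This matches the lower bound, so 5 is optimal.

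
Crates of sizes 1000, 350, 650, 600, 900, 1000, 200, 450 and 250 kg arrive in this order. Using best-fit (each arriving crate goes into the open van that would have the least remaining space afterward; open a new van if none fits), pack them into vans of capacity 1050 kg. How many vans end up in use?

  1000 → van 1 (new)  [load 1000/1050]
  350 → van 2 (new)  [load 350/1050]
  650 → van 2  [load 1000/1050]
  600 → van 3 (new)  [load 600/1050]
  900 → van 4 (new)  [load 900/1050]
  1000 → van 5 (new)  [load 1000/1050]
  200 → van 3  [load 800/1050]
  450 → van 6 (new)  [load 450/1050]
  250 → van 3  [load 1050/1050]
6 vans opened.

6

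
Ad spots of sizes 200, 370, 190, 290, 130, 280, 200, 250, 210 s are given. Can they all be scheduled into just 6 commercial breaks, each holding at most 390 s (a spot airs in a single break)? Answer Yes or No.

Total = 2120 s; ⌈2120/390⌉ = 6.
7 ad spots each exceed half the capacity and cannot share a break, forcing at least 7 commercial breaks.
At least 7 commercial breaks are required, but only 6 are allowed.

No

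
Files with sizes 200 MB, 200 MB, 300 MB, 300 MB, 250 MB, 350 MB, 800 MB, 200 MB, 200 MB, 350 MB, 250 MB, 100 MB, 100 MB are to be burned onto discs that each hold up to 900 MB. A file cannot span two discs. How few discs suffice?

Total = 800 + 350 + 350 + 300 + 300 + 250 + 250 + 200 + 200 + 200 + 200 + 100 + 100 = 3600 MB.
Lower bound: ⌈3600/900⌉ = 4 discs.
A packing using 4 discs:
  disc 1: 800 + 100 = 900
  disc 2: 350 + 350 + 200 = 900
  disc 3: 300 + 300 + 200 + 100 = 900
  disc 4: 250 + 250 + 200 + 200 = 900
This matches the lower bound, so 4 is optimal.

4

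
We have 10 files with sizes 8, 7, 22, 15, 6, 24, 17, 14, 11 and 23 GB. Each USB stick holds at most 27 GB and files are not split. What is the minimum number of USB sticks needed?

Total = 24 + 23 + 22 + 17 + 15 + 14 + 11 + 8 + 7 + 6 = 147 GB.
Lower bound: ⌈147/27⌉ = 6 USB sticks.
A packing using 6 USB sticks:
  USB stick 1: 24 = 24
  USB stick 2: 23 = 23
  USB stick 3: 22 = 22
  USB stick 4: 17 + 8 = 25
  USB stick 5: 15 + 11 = 26
  USB stick 6: 14 + 7 + 6 = 27
This matches the lower bound, so 6 is optimal.

6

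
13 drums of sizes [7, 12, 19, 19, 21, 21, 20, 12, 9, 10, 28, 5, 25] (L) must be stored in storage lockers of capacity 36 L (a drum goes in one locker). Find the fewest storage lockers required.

7

Total = 28 + 25 + 21 + 21 + 20 + 19 + 19 + 12 + 12 + 10 + 9 + 7 + 5 = 208 L.
Lower bound: ⌈208/36⌉ = 6 storage lockers.
Also, 7 drums each exceed 18 L, and no two of those can share a locker, so at least 7 storage lockers are needed.
A packing using 7 storage lockers:
  locker 1: 28 + 7 = 35
  locker 2: 25 + 10 = 35
  locker 3: 21 + 12 = 33
  locker 4: 21 + 12 = 33
  locker 5: 20 + 9 + 5 = 34
  locker 6: 19 = 19
  locker 7: 19 = 19
This matches the lower bound, so 7 is optimal.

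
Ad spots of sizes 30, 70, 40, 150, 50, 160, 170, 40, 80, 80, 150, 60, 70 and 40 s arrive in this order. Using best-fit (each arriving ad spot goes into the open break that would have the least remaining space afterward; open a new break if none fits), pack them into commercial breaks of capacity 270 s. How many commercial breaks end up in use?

5

  30 → break 1 (new)  [load 30/270]
  70 → break 1  [load 100/270]
  40 → break 1  [load 140/270]
  150 → break 2 (new)  [load 150/270]
  50 → break 2  [load 200/270]
  160 → break 3 (new)  [load 160/270]
  170 → break 4 (new)  [load 170/270]
  40 → break 2  [load 240/270]
  80 → break 4  [load 250/270]
  80 → break 3  [load 240/270]
  150 → break 5 (new)  [load 150/270]
  60 → break 5  [load 210/270]
  70 → break 1  [load 210/270]
  40 → break 1  [load 250/270]
5 commercial breaks opened.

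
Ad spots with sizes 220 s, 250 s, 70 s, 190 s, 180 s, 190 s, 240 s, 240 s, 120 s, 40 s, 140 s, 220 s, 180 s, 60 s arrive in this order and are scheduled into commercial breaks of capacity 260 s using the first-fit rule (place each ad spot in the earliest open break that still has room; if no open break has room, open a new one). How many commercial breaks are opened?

10

  220 → break 1 (new)  [load 220/260]
  250 → break 2 (new)  [load 250/260]
  70 → break 3 (new)  [load 70/260]
  190 → break 3  [load 260/260]
  180 → break 4 (new)  [load 180/260]
  190 → break 5 (new)  [load 190/260]
  240 → break 6 (new)  [load 240/260]
  240 → break 7 (new)  [load 240/260]
  120 → break 8 (new)  [load 120/260]
  40 → break 1  [load 260/260]
  140 → break 8  [load 260/260]
  220 → break 9 (new)  [load 220/260]
  180 → break 10 (new)  [load 180/260]
  60 → break 4  [load 240/260]
10 commercial breaks opened.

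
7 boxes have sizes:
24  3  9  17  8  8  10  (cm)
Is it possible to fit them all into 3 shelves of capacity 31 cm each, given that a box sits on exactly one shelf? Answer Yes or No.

A valid assignment using 3 shelves:
  shelf 1: 24 + 3 = 27
  shelf 2: 17 + 10 = 27
  shelf 3: 9 + 8 + 8 = 25
Every load is within 31 cm, so 3 shelves suffice.

Yes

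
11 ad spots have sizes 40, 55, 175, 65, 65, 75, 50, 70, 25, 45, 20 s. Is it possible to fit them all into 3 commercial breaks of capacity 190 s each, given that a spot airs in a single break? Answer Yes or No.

No

Total = 685 s; ⌈685/190⌉ = 4.
At least 4 commercial breaks are required, but only 3 are allowed.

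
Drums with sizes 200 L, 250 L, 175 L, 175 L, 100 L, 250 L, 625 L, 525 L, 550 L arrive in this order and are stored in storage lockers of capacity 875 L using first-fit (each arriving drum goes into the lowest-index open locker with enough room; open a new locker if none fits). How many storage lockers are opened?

  200 → locker 1 (new)  [load 200/875]
  250 → locker 1  [load 450/875]
  175 → locker 1  [load 625/875]
  175 → locker 1  [load 800/875]
  100 → locker 2 (new)  [load 100/875]
  250 → locker 2  [load 350/875]
  625 → locker 3 (new)  [load 625/875]
  525 → locker 2  [load 875/875]
  550 → locker 4 (new)  [load 550/875]
4 storage lockers opened.

4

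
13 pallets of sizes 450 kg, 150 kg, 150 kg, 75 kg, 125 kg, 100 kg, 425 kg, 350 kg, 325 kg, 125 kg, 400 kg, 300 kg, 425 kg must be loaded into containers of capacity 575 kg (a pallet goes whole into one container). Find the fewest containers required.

7

Total = 450 + 425 + 425 + 400 + 350 + 325 + 300 + 150 + 150 + 125 + 125 + 100 + 75 = 3400 kg.
Lower bound: ⌈3400/575⌉ = 6 containers.
Also, 7 pallets each exceed 575/2 kg, and no two of those can share a container, so at least 7 containers are needed.
A packing using 7 containers:
  container 1: 450 + 125 = 575
  container 2: 425 + 150 = 575
  container 3: 425 + 150 = 575
  container 4: 400 + 125 = 525
  container 5: 350 + 100 + 75 = 525
  container 6: 325 = 325
  container 7: 300 = 300
This matches the lower bound, so 7 is optimal.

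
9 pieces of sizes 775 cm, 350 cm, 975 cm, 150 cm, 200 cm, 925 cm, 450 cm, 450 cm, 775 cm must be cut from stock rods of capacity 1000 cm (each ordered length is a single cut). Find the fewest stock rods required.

6

Total = 975 + 925 + 775 + 775 + 450 + 450 + 350 + 200 + 150 = 5050 cm.
Lower bound: ⌈5050/1000⌉ = 6 stock rods.
A packing using 6 stock rods:
  stock rod 1: 975 = 975
  stock rod 2: 925 = 925
  stock rod 3: 775 + 200 = 975
  stock rod 4: 775 + 150 = 925
  stock rod 5: 450 + 450 = 900
  stock rod 6: 350 = 350
This matches the lower bound, so 6 is optimal.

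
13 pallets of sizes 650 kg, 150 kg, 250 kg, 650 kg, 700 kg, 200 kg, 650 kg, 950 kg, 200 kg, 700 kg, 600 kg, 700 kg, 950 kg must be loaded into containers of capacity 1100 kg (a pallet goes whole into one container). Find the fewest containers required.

9

Total = 950 + 950 + 700 + 700 + 700 + 650 + 650 + 650 + 600 + 250 + 200 + 200 + 150 = 7350 kg.
Lower bound: ⌈7350/1100⌉ = 7 containers.
Also, 9 pallets each exceed 550 kg, and no two of those can share a container, so at least 9 containers are needed.
A packing using 9 containers:
  container 1: 950 + 150 = 1100
  container 2: 950 = 950
  container 3: 700 + 250 = 950
  container 4: 700 + 200 + 200 = 1100
  container 5: 700 = 700
  container 6: 650 = 650
  container 7: 650 = 650
  container 8: 650 = 650
  container 9: 600 = 600
This matches the lower bound, so 9 is optimal.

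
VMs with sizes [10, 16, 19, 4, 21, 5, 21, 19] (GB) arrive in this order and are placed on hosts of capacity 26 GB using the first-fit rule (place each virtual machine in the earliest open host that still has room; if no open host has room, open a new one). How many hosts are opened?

  10 → host 1 (new)  [load 10/26]
  16 → host 1  [load 26/26]
  19 → host 2 (new)  [load 19/26]
  4 → host 2  [load 23/26]
  21 → host 3 (new)  [load 21/26]
  5 → host 3  [load 26/26]
  21 → host 4 (new)  [load 21/26]
  19 → host 5 (new)  [load 19/26]
5 hosts opened.

5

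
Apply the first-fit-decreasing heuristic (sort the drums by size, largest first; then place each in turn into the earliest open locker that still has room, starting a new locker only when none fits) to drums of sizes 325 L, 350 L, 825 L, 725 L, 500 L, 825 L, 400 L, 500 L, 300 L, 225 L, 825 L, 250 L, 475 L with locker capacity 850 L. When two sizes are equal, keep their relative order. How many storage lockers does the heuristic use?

Sorted descending: 825, 825, 825, 725, 500, 500, 475, 400, 350, 325, 300, 250, 225.
  825 → locker 1 (new)  [load 825/850]
  825 → locker 2 (new)  [load 825/850]
  825 → locker 3 (new)  [load 825/850]
  725 → locker 4 (new)  [load 725/850]
  500 → locker 5 (new)  [load 500/850]
  500 → locker 6 (new)  [load 500/850]
  475 → locker 7 (new)  [load 475/850]
  400 → locker 8 (new)  [load 400/850]
  350 → locker 5  [load 850/850]
  325 → locker 6  [load 825/850]
  300 → locker 7  [load 775/850]
  250 → locker 8  [load 650/850]
  225 → locker 9 (new)  [load 225/850]
9 storage lockers opened.

9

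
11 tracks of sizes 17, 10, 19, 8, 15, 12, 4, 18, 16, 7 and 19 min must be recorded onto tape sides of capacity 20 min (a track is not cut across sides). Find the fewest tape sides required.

Total = 19 + 19 + 18 + 17 + 16 + 15 + 12 + 10 + 8 + 7 + 4 = 145 min.
Lower bound: ⌈145/20⌉ = 8 tape sides.
A packing using 8 tape sides:
  side 1: 19 = 19
  side 2: 19 = 19
  side 3: 18 = 18
  side 4: 17 = 17
  side 5: 16 + 4 = 20
  side 6: 15 = 15
  side 7: 12 + 8 = 20
  side 8: 10 + 7 = 17
This matches the lower bound, so 8 is optimal.

8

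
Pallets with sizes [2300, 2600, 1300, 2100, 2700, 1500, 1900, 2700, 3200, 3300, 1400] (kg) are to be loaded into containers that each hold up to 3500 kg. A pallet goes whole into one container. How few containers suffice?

9

Total = 3300 + 3200 + 2700 + 2700 + 2600 + 2300 + 2100 + 1900 + 1500 + 1400 + 1300 = 25000 kg.
Lower bound: ⌈25000/3500⌉ = 8 containers.
A packing using 9 containers:
  container 1: 3300 = 3300
  container 2: 3200 = 3200
  container 3: 2700 = 2700
  container 4: 2700 = 2700
  container 5: 2600 = 2600
  container 6: 2300 = 2300
  container 7: 2100 + 1400 = 3500
  container 8: 1900 + 1500 = 3400
  container 9: 1300 = 1300
No arrangement into 8 containers stays within capacity, so 9 is optimal.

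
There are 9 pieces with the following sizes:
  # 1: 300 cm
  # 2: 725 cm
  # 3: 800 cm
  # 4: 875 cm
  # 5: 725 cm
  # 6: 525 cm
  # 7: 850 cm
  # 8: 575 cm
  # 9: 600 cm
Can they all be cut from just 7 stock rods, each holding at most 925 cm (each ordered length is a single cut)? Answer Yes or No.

Total = 5975 cm; ⌈5975/925⌉ = 7.
8 pieces each exceed half the capacity and cannot share a stock rod, forcing at least 8 stock rods.
At least 8 stock rods are required, but only 7 are allowed.

No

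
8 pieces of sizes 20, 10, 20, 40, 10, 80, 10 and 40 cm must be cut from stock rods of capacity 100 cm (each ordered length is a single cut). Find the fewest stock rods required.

3

Total = 80 + 40 + 40 + 20 + 20 + 10 + 10 + 10 = 230 cm.
Lower bound: ⌈230/100⌉ = 3 stock rods.
A packing using 3 stock rods:
  stock rod 1: 80 + 20 = 100
  stock rod 2: 40 + 40 + 20 = 100
  stock rod 3: 10 + 10 + 10 = 30
This matches the lower bound, so 3 is optimal.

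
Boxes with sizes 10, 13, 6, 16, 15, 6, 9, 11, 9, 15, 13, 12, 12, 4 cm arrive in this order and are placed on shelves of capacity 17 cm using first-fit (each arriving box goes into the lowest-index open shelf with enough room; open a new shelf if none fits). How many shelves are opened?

11

  10 → shelf 1 (new)  [load 10/17]
  13 → shelf 2 (new)  [load 13/17]
  6 → shelf 1  [load 16/17]
  16 → shelf 3 (new)  [load 16/17]
  15 → shelf 4 (new)  [load 15/17]
  6 → shelf 5 (new)  [load 6/17]
  9 → shelf 5  [load 15/17]
  11 → shelf 6 (new)  [load 11/17]
  9 → shelf 7 (new)  [load 9/17]
  15 → shelf 8 (new)  [load 15/17]
  13 → shelf 9 (new)  [load 13/17]
  12 → shelf 10 (new)  [load 12/17]
  12 → shelf 11 (new)  [load 12/17]
  4 → shelf 2  [load 17/17]
11 shelves opened.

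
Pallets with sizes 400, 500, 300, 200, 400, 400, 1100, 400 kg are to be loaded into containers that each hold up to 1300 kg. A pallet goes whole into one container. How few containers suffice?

Total = 1100 + 500 + 400 + 400 + 400 + 400 + 300 + 200 = 3700 kg.
Lower bound: ⌈3700/1300⌉ = 3 containers.
A packing using 3 containers:
  container 1: 1100 + 200 = 1300
  container 2: 500 + 400 + 400 = 1300
  container 3: 400 + 400 + 300 = 1100
This matches the lower bound, so 3 is optimal.

3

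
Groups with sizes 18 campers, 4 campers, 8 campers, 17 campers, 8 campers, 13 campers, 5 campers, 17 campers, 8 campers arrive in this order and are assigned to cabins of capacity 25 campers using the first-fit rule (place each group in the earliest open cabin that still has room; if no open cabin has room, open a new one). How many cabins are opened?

  18 → cabin 1 (new)  [load 18/25]
  4 → cabin 1  [load 22/25]
  8 → cabin 2 (new)  [load 8/25]
  17 → cabin 2  [load 25/25]
  8 → cabin 3 (new)  [load 8/25]
  13 → cabin 3  [load 21/25]
  5 → cabin 4 (new)  [load 5/25]
  17 → cabin 4  [load 22/25]
  8 → cabin 5 (new)  [load 8/25]
5 cabins opened.

5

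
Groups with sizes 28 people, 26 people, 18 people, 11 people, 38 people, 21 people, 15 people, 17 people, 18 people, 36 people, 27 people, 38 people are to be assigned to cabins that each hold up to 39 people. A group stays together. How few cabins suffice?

9

Total = 38 + 38 + 36 + 28 + 27 + 26 + 21 + 18 + 18 + 17 + 15 + 11 = 293 people.
Lower bound: ⌈293/39⌉ = 8 cabins.
A packing using 9 cabins:
  cabin 1: 38 = 38
  cabin 2: 38 = 38
  cabin 3: 36 = 36
  cabin 4: 28 + 11 = 39
  cabin 5: 27 = 27
  cabin 6: 26 = 26
  cabin 7: 21 + 18 = 39
  cabin 8: 18 + 17 = 35
  cabin 9: 15 = 15
No arrangement into 8 cabins stays within capacity, so 9 is optimal.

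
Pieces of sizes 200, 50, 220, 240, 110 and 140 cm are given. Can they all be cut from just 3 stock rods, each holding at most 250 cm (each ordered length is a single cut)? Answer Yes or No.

No

Total = 960 cm; ⌈960/250⌉ = 4.
At least 4 stock rods are required, but only 3 are allowed.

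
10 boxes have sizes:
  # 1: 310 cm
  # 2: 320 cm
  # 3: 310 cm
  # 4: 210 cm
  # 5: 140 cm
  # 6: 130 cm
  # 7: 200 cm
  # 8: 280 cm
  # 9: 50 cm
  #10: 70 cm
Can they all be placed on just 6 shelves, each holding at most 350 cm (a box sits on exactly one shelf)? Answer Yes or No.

Total = 2020 cm; ⌈2020/350⌉ = 6.
The bound of 6 does not rule out 6, but exhaustive search shows no assignment into 6 shelves of capacity 350 cm exists — the minimum is 7.

No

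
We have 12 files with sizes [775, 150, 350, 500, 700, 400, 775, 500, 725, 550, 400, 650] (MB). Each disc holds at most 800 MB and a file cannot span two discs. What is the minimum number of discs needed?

Total = 775 + 775 + 725 + 700 + 650 + 550 + 500 + 500 + 400 + 400 + 350 + 150 = 6475 MB.
Lower bound: ⌈6475/800⌉ = 9 discs.
A packing using 10 discs:
  disc 1: 775 = 775
  disc 2: 775 = 775
  disc 3: 725 = 725
  disc 4: 700 = 700
  disc 5: 650 + 150 = 800
  disc 6: 550 = 550
  disc 7: 500 = 500
  disc 8: 500 = 500
  disc 9: 400 + 400 = 800
  disc 10: 350 = 350
No arrangement into 9 discs stays within capacity, so 10 is optimal.

10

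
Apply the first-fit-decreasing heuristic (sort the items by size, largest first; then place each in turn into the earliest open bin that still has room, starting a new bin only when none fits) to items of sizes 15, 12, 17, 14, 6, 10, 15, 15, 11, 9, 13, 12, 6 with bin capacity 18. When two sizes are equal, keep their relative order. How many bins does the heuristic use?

11

Sorted descending: 17, 15, 15, 15, 14, 13, 12, 12, 11, 10, 9, 6, 6.
  17 → bin 1 (new)  [load 17/18]
  15 → bin 2 (new)  [load 15/18]
  15 → bin 3 (new)  [load 15/18]
  15 → bin 4 (new)  [load 15/18]
  14 → bin 5 (new)  [load 14/18]
  13 → bin 6 (new)  [load 13/18]
  12 → bin 7 (new)  [load 12/18]
  12 → bin 8 (new)  [load 12/18]
  11 → bin 9 (new)  [load 11/18]
  10 → bin 10 (new)  [load 10/18]
  9 → bin 11 (new)  [load 9/18]
  6 → bin 7  [load 18/18]
  6 → bin 8  [load 18/18]
11 bins opened.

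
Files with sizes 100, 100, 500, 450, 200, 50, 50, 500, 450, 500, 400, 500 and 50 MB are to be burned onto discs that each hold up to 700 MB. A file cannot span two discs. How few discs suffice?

7

Total = 500 + 500 + 500 + 500 + 450 + 450 + 400 + 200 + 100 + 100 + 50 + 50 + 50 = 3850 MB.
Lower bound: ⌈3850/700⌉ = 6 discs.
Also, 7 files each exceed 350 MB, and no two of those can share a disc, so at least 7 discs are needed.
A packing using 7 discs:
  disc 1: 500 + 200 = 700
  disc 2: 500 + 100 + 100 = 700
  disc 3: 500 + 50 + 50 + 50 = 650
  disc 4: 500 = 500
  disc 5: 450 = 450
  disc 6: 450 = 450
  disc 7: 400 = 400
This matches the lower bound, so 7 is optimal.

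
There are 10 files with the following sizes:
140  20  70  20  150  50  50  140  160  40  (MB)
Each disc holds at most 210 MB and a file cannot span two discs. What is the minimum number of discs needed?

4

Total = 160 + 150 + 140 + 140 + 70 + 50 + 50 + 40 + 20 + 20 = 840 MB.
Lower bound: ⌈840/210⌉ = 4 discs.
A packing using 4 discs:
  disc 1: 160 + 50 = 210
  disc 2: 150 + 40 + 20 = 210
  disc 3: 140 + 70 = 210
  disc 4: 140 + 50 + 20 = 210
This matches the lower bound, so 4 is optimal.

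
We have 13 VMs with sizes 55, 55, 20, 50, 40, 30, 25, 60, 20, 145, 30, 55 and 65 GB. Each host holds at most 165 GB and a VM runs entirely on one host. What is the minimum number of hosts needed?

Total = 145 + 65 + 60 + 55 + 55 + 55 + 50 + 40 + 30 + 30 + 25 + 20 + 20 = 650 GB.
Lower bound: ⌈650/165⌉ = 4 hosts.
A packing using 4 hosts:
  host 1: 145 + 20 = 165
  host 2: 65 + 60 + 40 = 165
  host 3: 55 + 55 + 55 = 165
  host 4: 50 + 30 + 30 + 25 + 20 = 155
This matches the lower bound, so 4 is optimal.

4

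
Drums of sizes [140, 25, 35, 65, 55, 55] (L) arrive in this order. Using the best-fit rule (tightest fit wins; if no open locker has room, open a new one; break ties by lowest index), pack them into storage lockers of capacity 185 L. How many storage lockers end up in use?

3

  140 → locker 1 (new)  [load 140/185]
  25 → locker 1  [load 165/185]
  35 → locker 2 (new)  [load 35/185]
  65 → locker 2  [load 100/185]
  55 → locker 2  [load 155/185]
  55 → locker 3 (new)  [load 55/185]
3 storage lockers opened.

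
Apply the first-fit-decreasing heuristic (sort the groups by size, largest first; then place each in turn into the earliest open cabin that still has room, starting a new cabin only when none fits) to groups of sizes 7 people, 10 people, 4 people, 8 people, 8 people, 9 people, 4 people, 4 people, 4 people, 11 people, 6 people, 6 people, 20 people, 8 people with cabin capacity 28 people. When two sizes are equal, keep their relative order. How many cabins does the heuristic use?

Sorted descending: 20, 11, 10, 9, 8, 8, 8, 7, 6, 6, 4, 4, 4, 4.
  20 → cabin 1 (new)  [load 20/28]
  11 → cabin 2 (new)  [load 11/28]
  10 → cabin 2  [load 21/28]
  9 → cabin 3 (new)  [load 9/28]
  8 → cabin 1  [load 28/28]
  8 → cabin 3  [load 17/28]
  8 → cabin 3  [load 25/28]
  7 → cabin 2  [load 28/28]
  6 → cabin 4 (new)  [load 6/28]
  6 → cabin 4  [load 12/28]
  4 → cabin 4  [load 16/28]
  4 → cabin 4  [load 20/28]
  4 → cabin 4  [load 24/28]
  4 → cabin 4  [load 28/28]
4 cabins opened.

4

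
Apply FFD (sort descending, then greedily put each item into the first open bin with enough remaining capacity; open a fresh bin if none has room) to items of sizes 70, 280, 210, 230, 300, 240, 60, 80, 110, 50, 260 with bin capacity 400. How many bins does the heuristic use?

6

Sorted descending: 300, 280, 260, 240, 230, 210, 110, 80, 70, 60, 50.
  300 → bin 1 (new)  [load 300/400]
  280 → bin 2 (new)  [load 280/400]
  260 → bin 3 (new)  [load 260/400]
  240 → bin 4 (new)  [load 240/400]
  230 → bin 5 (new)  [load 230/400]
  210 → bin 6 (new)  [load 210/400]
  110 → bin 2  [load 390/400]
  80 → bin 1  [load 380/400]
  70 → bin 3  [load 330/400]
  60 → bin 3  [load 390/400]
  50 → bin 4  [load 290/400]
6 bins opened.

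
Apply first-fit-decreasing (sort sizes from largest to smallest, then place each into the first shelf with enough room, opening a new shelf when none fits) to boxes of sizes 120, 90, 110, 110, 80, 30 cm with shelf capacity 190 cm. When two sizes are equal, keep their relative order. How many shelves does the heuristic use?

4

Sorted descending: 120, 110, 110, 90, 80, 30.
  120 → shelf 1 (new)  [load 120/190]
  110 → shelf 2 (new)  [load 110/190]
  110 → shelf 3 (new)  [load 110/190]
  90 → shelf 4 (new)  [load 90/190]
  80 → shelf 2  [load 190/190]
  30 → shelf 1  [load 150/190]
4 shelves opened.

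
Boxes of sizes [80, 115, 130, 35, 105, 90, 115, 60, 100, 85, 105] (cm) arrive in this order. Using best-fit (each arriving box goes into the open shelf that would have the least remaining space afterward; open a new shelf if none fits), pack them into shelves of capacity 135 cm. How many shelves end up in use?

10

  80 → shelf 1 (new)  [load 80/135]
  115 → shelf 2 (new)  [load 115/135]
  130 → shelf 3 (new)  [load 130/135]
  35 → shelf 1  [load 115/135]
  105 → shelf 4 (new)  [load 105/135]
  90 → shelf 5 (new)  [load 90/135]
  115 → shelf 6 (new)  [load 115/135]
  60 → shelf 7 (new)  [load 60/135]
  100 → shelf 8 (new)  [load 100/135]
  85 → shelf 9 (new)  [load 85/135]
  105 → shelf 10 (new)  [load 105/135]
10 shelves opened.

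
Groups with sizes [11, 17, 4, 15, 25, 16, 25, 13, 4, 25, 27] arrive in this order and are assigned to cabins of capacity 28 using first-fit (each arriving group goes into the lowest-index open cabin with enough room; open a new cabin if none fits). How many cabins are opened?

  11 → cabin 1 (new)  [load 11/28]
  17 → cabin 1  [load 28/28]
  4 → cabin 2 (new)  [load 4/28]
  15 → cabin 2  [load 19/28]
  25 → cabin 3 (new)  [load 25/28]
  16 → cabin 4 (new)  [load 16/28]
  25 → cabin 5 (new)  [load 25/28]
  13 → cabin 6 (new)  [load 13/28]
  4 → cabin 2  [load 23/28]
  25 → cabin 7 (new)  [load 25/28]
  27 → cabin 8 (new)  [load 27/28]
8 cabins opened.

8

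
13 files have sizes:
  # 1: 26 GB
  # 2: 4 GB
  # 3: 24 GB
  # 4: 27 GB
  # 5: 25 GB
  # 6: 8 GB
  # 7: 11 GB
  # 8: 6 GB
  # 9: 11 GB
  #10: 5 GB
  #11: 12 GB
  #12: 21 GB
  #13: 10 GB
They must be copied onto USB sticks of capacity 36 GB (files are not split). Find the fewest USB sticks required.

6

Total = 27 + 26 + 25 + 24 + 21 + 12 + 11 + 11 + 10 + 8 + 6 + 5 + 4 = 190 GB.
Lower bound: ⌈190/36⌉ = 6 USB sticks.
A packing using 6 USB sticks:
  USB stick 1: 27 + 8 = 35
  USB stick 2: 26 + 10 = 36
  USB stick 3: 25 + 11 = 36
  USB stick 4: 24 + 12 = 36
  USB stick 5: 21 + 11 + 4 = 36
  USB stick 6: 6 + 5 = 11
This matches the lower bound, so 6 is optimal.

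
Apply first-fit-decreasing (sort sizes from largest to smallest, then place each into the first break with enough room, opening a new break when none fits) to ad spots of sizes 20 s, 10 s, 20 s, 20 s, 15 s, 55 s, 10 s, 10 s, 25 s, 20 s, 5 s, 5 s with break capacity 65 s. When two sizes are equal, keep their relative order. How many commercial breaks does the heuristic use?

Sorted descending: 55, 25, 20, 20, 20, 20, 15, 10, 10, 10, 5, 5.
  55 → break 1 (new)  [load 55/65]
  25 → break 2 (new)  [load 25/65]
  20 → break 2  [load 45/65]
  20 → break 2  [load 65/65]
  20 → break 3 (new)  [load 20/65]
  20 → break 3  [load 40/65]
  15 → break 3  [load 55/65]
  10 → break 1  [load 65/65]
  10 → break 3  [load 65/65]
  10 → break 4 (new)  [load 10/65]
  5 → break 4  [load 15/65]
  5 → break 4  [load 20/65]
4 commercial breaks opened.

4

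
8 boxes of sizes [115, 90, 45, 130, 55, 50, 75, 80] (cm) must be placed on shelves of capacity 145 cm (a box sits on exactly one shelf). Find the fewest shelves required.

Total = 130 + 115 + 90 + 80 + 75 + 55 + 50 + 45 = 640 cm.
Lower bound: ⌈640/145⌉ = 5 shelves.
A packing using 5 shelves:
  shelf 1: 130 = 130
  shelf 2: 115 = 115
  shelf 3: 90 + 55 = 145
  shelf 4: 80 + 50 = 130
  shelf 5: 75 + 45 = 120
This matches the lower bound, so 5 is optimal.

5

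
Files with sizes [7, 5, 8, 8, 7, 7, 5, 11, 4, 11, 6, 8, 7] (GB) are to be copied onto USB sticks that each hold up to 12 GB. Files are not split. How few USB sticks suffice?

Total = 11 + 11 + 8 + 8 + 8 + 7 + 7 + 7 + 7 + 6 + 5 + 5 + 4 = 94 GB.
Lower bound: ⌈94/12⌉ = 8 USB sticks.
Also, 9 files each exceed 6 GB, and no two of those can share a USB stick, so at least 9 USB sticks are needed.
A packing using 10 USB sticks:
  USB stick 1: 11 = 11
  USB stick 2: 11 = 11
  USB stick 3: 8 + 4 = 12
  USB stick 4: 8 = 8
  USB stick 5: 8 = 8
  USB stick 6: 7 + 5 = 12
  USB stick 7: 7 + 5 = 12
  USB stick 8: 7 = 7
  USB stick 9: 7 = 7
  USB stick 10: 6 = 6
No arrangement into 9 USB sticks stays within capacity, so 10 is optimal.

10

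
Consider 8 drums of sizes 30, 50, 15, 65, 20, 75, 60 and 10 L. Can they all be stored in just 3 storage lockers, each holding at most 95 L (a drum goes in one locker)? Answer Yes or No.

Total = 325 L; ⌈325/95⌉ = 4.
At least 4 storage lockers are required, but only 3 are allowed.

No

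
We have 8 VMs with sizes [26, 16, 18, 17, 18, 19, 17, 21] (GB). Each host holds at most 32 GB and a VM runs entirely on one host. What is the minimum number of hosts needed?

8

Total = 26 + 21 + 19 + 18 + 18 + 17 + 17 + 16 = 152 GB.
Lower bound: ⌈152/32⌉ = 5 hosts.
Also, 7 VMs each exceed 16 GB, and no two of those can share a host, so at least 7 hosts are needed.
A packing using 8 hosts:
  host 1: 26 = 26
  host 2: 21 = 21
  host 3: 19 = 19
  host 4: 18 = 18
  host 5: 18 = 18
  host 6: 17 = 17
  host 7: 17 = 17
  host 8: 16 = 16
No arrangement into 7 hosts stays within capacity, so 8 is optimal.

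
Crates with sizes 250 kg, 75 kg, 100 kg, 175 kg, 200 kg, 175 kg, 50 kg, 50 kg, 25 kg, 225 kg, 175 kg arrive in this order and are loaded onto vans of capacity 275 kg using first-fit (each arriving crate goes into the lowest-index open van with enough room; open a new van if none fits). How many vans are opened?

7

  250 → van 1 (new)  [load 250/275]
  75 → van 2 (new)  [load 75/275]
  100 → van 2  [load 175/275]
  175 → van 3 (new)  [load 175/275]
  200 → van 4 (new)  [load 200/275]
  175 → van 5 (new)  [load 175/275]
  50 → van 2  [load 225/275]
  50 → van 2  [load 275/275]
  25 → van 1  [load 275/275]
  225 → van 6 (new)  [load 225/275]
  175 → van 7 (new)  [load 175/275]
7 vans opened.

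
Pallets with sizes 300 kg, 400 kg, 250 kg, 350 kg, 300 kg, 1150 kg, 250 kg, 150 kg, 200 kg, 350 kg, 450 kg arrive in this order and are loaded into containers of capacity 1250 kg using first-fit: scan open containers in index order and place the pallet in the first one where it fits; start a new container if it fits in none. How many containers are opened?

4

  300 → container 1 (new)  [load 300/1250]
  400 → container 1  [load 700/1250]
  250 → container 1  [load 950/1250]
  350 → container 2 (new)  [load 350/1250]
  300 → container 1  [load 1250/1250]
  1150 → container 3 (new)  [load 1150/1250]
  250 → container 2  [load 600/1250]
  150 → container 2  [load 750/1250]
  200 → container 2  [load 950/1250]
  350 → container 4 (new)  [load 350/1250]
  450 → container 4  [load 800/1250]
4 containers opened.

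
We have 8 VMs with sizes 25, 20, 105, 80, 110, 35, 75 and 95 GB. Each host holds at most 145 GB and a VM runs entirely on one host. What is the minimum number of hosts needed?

5

Total = 110 + 105 + 95 + 80 + 75 + 35 + 25 + 20 = 545 GB.
Lower bound: ⌈545/145⌉ = 4 hosts.
Also, 5 VMs each exceed 145/2 GB, and no two of those can share a host, so at least 5 hosts are needed.
A packing using 5 hosts:
  host 1: 110 + 35 = 145
  host 2: 105 + 25 = 130
  host 3: 95 + 20 = 115
  host 4: 80 = 80
  host 5: 75 = 75
This matches the lower bound, so 5 is optimal.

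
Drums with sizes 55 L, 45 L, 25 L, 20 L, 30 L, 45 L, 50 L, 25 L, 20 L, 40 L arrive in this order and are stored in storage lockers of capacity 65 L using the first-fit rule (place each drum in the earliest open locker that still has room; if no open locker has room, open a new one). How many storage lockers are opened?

  55 → locker 1 (new)  [load 55/65]
  45 → locker 2 (new)  [load 45/65]
  25 → locker 3 (new)  [load 25/65]
  20 → locker 2  [load 65/65]
  30 → locker 3  [load 55/65]
  45 → locker 4 (new)  [load 45/65]
  50 → locker 5 (new)  [load 50/65]
  25 → locker 6 (new)  [load 25/65]
  20 → locker 4  [load 65/65]
  40 → locker 6  [load 65/65]
6 storage lockers opened.

6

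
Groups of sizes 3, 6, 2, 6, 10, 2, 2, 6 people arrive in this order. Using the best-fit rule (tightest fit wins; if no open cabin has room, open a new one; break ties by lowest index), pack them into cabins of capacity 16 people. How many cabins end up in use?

3

  3 → cabin 1 (new)  [load 3/16]
  6 → cabin 1  [load 9/16]
  2 → cabin 1  [load 11/16]
  6 → cabin 2 (new)  [load 6/16]
  10 → cabin 2  [load 16/16]
  2 → cabin 1  [load 13/16]
  2 → cabin 1  [load 15/16]
  6 → cabin 3 (new)  [load 6/16]
3 cabins opened.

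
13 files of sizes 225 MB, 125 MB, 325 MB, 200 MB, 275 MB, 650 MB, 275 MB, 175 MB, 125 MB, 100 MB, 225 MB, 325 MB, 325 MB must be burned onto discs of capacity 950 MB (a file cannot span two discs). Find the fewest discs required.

4

Total = 650 + 325 + 325 + 325 + 275 + 275 + 225 + 225 + 200 + 175 + 125 + 125 + 100 = 3350 MB.
Lower bound: ⌈3350/950⌉ = 4 discs.
A packing using 4 discs:
  disc 1: 650 + 275 = 925
  disc 2: 325 + 325 + 275 = 925
  disc 3: 325 + 225 + 225 + 175 = 950
  disc 4: 200 + 125 + 125 + 100 = 550
This matches the lower bound, so 4 is optimal.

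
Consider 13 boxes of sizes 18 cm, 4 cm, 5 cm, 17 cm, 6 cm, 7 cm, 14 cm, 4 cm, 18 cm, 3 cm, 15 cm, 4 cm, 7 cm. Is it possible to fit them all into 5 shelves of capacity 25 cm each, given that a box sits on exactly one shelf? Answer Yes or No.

A valid assignment using 5 shelves:
  shelf 1: 18 + 7 = 25
  shelf 2: 18 + 7 = 25
  shelf 3: 17 + 6 = 23
  shelf 4: 15 + 5 + 4 = 24
  shelf 5: 14 + 4 + 4 + 3 = 25
Every load is within 25 cm, so 5 shelves suffice.

Yes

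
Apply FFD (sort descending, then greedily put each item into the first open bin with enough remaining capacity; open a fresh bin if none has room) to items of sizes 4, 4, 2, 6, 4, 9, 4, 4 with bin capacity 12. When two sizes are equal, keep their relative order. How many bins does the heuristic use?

Sorted descending: 9, 6, 4, 4, 4, 4, 4, 2.
  9 → bin 1 (new)  [load 9/12]
  6 → bin 2 (new)  [load 6/12]
  4 → bin 2  [load 10/12]
  4 → bin 3 (new)  [load 4/12]
  4 → bin 3  [load 8/12]
  4 → bin 3  [load 12/12]
  4 → bin 4 (new)  [load 4/12]
  2 → bin 1  [load 11/12]
4 bins opened.

4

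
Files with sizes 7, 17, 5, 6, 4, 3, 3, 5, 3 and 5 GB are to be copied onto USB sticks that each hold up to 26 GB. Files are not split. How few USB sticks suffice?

3

Total = 17 + 7 + 6 + 5 + 5 + 5 + 4 + 3 + 3 + 3 = 58 GB.
Lower bound: ⌈58/26⌉ = 3 USB sticks.
A packing using 3 USB sticks:
  USB stick 1: 17 + 7 = 24
  USB stick 2: 6 + 5 + 5 + 5 + 4 = 25
  USB stick 3: 3 + 3 + 3 = 9
This matches the lower bound, so 3 is optimal.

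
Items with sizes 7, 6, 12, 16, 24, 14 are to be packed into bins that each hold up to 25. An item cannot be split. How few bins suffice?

Total = 24 + 16 + 14 + 12 + 7 + 6 = 79.
Lower bound: ⌈79/25⌉ = 4 bins.
A packing using 4 bins:
  bin 1: 24 = 24
  bin 2: 16 + 7 = 23
  bin 3: 14 + 6 = 20
  bin 4: 12 = 12
This matches the lower bound, so 4 is optimal.

4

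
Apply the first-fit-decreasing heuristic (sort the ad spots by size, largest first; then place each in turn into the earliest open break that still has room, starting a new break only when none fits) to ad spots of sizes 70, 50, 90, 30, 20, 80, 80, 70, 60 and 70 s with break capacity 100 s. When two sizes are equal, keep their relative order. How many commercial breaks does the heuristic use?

Sorted descending: 90, 80, 80, 70, 70, 70, 60, 50, 30, 20.
  90 → break 1 (new)  [load 90/100]
  80 → break 2 (new)  [load 80/100]
  80 → break 3 (new)  [load 80/100]
  70 → break 4 (new)  [load 70/100]
  70 → break 5 (new)  [load 70/100]
  70 → break 6 (new)  [load 70/100]
  60 → break 7 (new)  [load 60/100]
  50 → break 8 (new)  [load 50/100]
  30 → break 4  [load 100/100]
  20 → break 2  [load 100/100]
8 commercial breaks opened.

8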